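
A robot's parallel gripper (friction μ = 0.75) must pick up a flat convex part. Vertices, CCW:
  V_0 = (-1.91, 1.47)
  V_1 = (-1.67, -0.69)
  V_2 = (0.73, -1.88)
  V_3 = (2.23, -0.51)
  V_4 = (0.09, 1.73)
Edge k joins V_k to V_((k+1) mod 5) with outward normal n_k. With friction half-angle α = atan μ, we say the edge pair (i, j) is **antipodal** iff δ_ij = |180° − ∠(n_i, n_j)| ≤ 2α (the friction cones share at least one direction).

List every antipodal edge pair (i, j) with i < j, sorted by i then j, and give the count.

α = atan 0.75 = 36.87°;  2α = 73.74°
n_0 = (-0.9939, -0.1104)
n_1 = (-0.4442, -0.8959)
n_2 = (+0.6744, -0.7384)
n_3 = (+0.7231, +0.6908)
n_4 = (-0.1289, +0.9917)
  (0,1): δ = 122.71°  ·
  (0,2): δ = 53.93°  ✓
  (0,3): δ = 37.35°  ✓
  (0,4): δ = 91.07°  ·
  (1,2): δ = 111.22°  ·
  (1,3): δ = 19.93°  ✓
  (1,4): δ = 33.78°  ✓
  (2,3): δ = 88.71°  ·
  (2,4): δ = 35.00°  ✓
  (3,4): δ = 126.29°  ·
antipodal pairs: 5

count = 5; pairs: (0,2), (0,3), (1,3), (1,4), (2,4)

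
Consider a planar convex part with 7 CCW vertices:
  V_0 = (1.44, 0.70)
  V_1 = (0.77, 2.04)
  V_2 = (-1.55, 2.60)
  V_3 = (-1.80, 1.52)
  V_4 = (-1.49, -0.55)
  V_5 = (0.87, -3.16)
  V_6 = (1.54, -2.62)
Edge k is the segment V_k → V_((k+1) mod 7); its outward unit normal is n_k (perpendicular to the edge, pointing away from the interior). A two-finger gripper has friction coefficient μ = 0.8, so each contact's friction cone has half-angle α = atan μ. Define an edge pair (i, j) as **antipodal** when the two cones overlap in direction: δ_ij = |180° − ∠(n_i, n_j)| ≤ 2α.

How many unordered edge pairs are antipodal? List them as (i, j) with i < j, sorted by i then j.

α = atan 0.8 = 38.66°;  2α = 77.32°
n_0 = (+0.8944, +0.4472)
n_1 = (+0.2346, +0.9721)
n_2 = (-0.9742, +0.2255)
n_3 = (-0.9890, -0.1481)
n_4 = (-0.7417, -0.6707)
n_5 = (+0.6275, -0.7786)
n_6 = (+0.9995, +0.0301)
  (0,1): δ = 130.14°  ·
  (0,2): δ = 39.60°  ✓
  (0,3): δ = 18.05°  ✓
  (0,4): δ = 15.56°  ✓
  (0,5): δ = 102.30°  ·
  (0,6): δ = 155.16°  ·
  (1,2): δ = 89.46°  ·
  (1,3): δ = 67.91°  ✓
  (1,4): δ = 34.31°  ✓
  (1,5): δ = 52.44°  ✓
  (1,6): δ = 105.30°  ·
  (2,3): δ = 158.45°  ·
  (2,4): δ = 124.85°  ·
  (2,5): δ = 38.10°  ✓
  (2,6): δ = 14.76°  ✓
  (3,4): δ = 146.40°  ·
  (3,5): δ = 59.65°  ✓
  (3,6): δ = 6.79°  ✓
  (4,5): δ = 93.25°  ·
  (4,6): δ = 40.40°  ✓
  (5,6): δ = 127.14°  ·
antipodal pairs: 11

count = 11; pairs: (0,2), (0,3), (0,4), (1,3), (1,4), (1,5), (2,5), (2,6), (3,5), (3,6), (4,6)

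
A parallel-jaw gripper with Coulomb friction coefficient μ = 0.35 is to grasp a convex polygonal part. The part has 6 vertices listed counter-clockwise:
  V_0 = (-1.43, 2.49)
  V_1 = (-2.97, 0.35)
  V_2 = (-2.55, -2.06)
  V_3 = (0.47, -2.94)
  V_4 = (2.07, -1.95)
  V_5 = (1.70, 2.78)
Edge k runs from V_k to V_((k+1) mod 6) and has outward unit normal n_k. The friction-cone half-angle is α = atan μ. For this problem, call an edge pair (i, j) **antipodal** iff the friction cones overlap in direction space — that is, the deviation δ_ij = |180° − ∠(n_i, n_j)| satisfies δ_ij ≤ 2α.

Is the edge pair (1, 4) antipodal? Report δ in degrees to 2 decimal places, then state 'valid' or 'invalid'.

α = atan 0.35 = 19.29°;  2α = 38.58°
edge 1: e_1 = (+0.42, -2.41);  n_1 = (-0.9852, -0.1717)
edge 4: e_4 = (-0.37, +4.73);  n_4 = (+0.9970, +0.0780)
∠(n_1, n_4) = 174.59°
δ = |180° − 174.59°| = 5.41°
5.41° ≤ 2α = 38.58°  →  valid

δ = 5.41°, valid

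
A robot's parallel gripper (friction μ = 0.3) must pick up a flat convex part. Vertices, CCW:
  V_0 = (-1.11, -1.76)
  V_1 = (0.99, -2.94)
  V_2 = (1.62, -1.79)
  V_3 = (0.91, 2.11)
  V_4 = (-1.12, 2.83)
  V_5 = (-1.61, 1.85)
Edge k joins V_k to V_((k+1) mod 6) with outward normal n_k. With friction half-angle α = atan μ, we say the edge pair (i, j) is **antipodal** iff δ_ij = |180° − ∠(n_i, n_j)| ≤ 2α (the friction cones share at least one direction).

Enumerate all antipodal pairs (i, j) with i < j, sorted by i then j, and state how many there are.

count = 3; pairs: (0,3), (1,4), (2,5)

α = atan 0.3 = 16.70°;  2α = 33.40°
n_0 = (-0.4899, -0.8718)
n_1 = (+0.8770, -0.4805)
n_2 = (+0.9838, +0.1791)
n_3 = (+0.3343, +0.9425)
n_4 = (-0.8944, +0.4472)
n_5 = (-0.9905, -0.1372)
  (0,1): δ = 89.38°  ·
  (0,2): δ = 50.35°  ·
  (0,3): δ = 9.80°  ✓
  (0,4): δ = 92.77°  ·
  (0,5): δ = 127.22°  ·
  (1,2): δ = 140.97°  ·
  (1,3): δ = 80.81°  ·
  (1,4): δ = 2.15°  ✓
  (1,5): δ = 36.60°  ·
  (2,3): δ = 119.85°  ·
  (2,4): δ = 36.88°  ·
  (2,5): δ = 2.43°  ✓
  (3,4): δ = 97.04°  ·
  (3,5): δ = 62.59°  ·
  (4,5): δ = 145.55°  ·
antipodal pairs: 3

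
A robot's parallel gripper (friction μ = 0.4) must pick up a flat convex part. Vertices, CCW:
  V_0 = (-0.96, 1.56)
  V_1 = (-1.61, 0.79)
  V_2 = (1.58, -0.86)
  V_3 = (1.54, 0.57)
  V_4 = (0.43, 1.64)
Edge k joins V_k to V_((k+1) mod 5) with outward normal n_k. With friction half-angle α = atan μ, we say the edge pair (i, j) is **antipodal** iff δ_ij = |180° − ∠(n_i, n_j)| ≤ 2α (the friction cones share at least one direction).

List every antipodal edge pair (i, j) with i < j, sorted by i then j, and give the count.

α = atan 0.4 = 21.80°;  2α = 43.60°
n_0 = (-0.7641, +0.6451)
n_1 = (-0.4594, -0.8882)
n_2 = (+0.9996, +0.0280)
n_3 = (+0.6940, +0.7200)
n_4 = (-0.0575, +0.9983)
  (0,1): δ = 77.18°  ·
  (0,2): δ = 41.77°  ✓
  (0,3): δ = 86.22°  ·
  (0,4): δ = 133.46°  ·
  (1,2): δ = 61.05°  ·
  (1,3): δ = 16.60°  ✓
  (1,4): δ = 30.64°  ✓
  (2,3): δ = 135.55°  ·
  (2,4): δ = 88.31°  ·
  (3,4): δ = 132.76°  ·
antipodal pairs: 3

count = 3; pairs: (0,2), (1,3), (1,4)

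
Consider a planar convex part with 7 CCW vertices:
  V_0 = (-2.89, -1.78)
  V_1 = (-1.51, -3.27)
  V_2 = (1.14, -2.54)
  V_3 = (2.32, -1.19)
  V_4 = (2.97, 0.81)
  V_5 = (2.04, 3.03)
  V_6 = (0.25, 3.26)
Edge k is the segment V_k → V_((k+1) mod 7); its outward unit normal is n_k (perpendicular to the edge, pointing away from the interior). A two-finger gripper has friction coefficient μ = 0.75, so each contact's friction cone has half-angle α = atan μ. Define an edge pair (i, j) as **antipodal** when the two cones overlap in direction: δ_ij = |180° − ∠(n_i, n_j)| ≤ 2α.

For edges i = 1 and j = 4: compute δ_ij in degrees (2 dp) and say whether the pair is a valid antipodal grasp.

δ = 82.67°, invalid

α = atan 0.75 = 36.87°;  2α = 73.74°
edge 1: e_1 = (+2.65, +0.73);  n_1 = (+0.2656, -0.9641)
edge 4: e_4 = (-0.93, +2.22);  n_4 = (+0.9223, +0.3864)
∠(n_1, n_4) = 97.33°
δ = |180° − 97.33°| = 82.67°
82.67° > 2α = 73.74°  →  invalid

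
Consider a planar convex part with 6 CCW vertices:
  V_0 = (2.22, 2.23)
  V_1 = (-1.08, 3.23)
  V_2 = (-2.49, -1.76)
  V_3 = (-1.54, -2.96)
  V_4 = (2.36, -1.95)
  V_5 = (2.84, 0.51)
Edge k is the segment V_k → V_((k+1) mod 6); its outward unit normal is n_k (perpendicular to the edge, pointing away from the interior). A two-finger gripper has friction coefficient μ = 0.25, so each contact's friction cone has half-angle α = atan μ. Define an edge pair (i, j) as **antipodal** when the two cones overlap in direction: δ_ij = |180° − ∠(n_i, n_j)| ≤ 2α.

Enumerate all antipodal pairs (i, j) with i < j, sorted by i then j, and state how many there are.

α = atan 0.25 = 14.04°;  2α = 28.07°
n_0 = (+0.2900, +0.9570)
n_1 = (-0.9623, +0.2719)
n_2 = (-0.7840, -0.6207)
n_3 = (+0.2507, -0.9681)
n_4 = (+0.9815, -0.1915)
n_5 = (+0.9407, +0.3391)
  (0,1): δ = 88.92°  ·
  (0,2): δ = 34.77°  ·
  (0,3): δ = 31.38°  ·
  (0,4): δ = 95.82°  ·
  (0,5): δ = 126.68°  ·
  (1,2): δ = 125.85°  ·
  (1,3): δ = 59.70°  ·
  (1,4): δ = 4.74°  ✓
  (1,5): δ = 35.60°  ·
  (2,3): δ = 113.85°  ·
  (2,4): δ = 49.41°  ·
  (2,5): δ = 18.55°  ✓
  (3,4): δ = 115.56°  ·
  (3,5): δ = 84.70°  ·
  (4,5): δ = 149.14°  ·
antipodal pairs: 2

count = 2; pairs: (1,4), (2,5)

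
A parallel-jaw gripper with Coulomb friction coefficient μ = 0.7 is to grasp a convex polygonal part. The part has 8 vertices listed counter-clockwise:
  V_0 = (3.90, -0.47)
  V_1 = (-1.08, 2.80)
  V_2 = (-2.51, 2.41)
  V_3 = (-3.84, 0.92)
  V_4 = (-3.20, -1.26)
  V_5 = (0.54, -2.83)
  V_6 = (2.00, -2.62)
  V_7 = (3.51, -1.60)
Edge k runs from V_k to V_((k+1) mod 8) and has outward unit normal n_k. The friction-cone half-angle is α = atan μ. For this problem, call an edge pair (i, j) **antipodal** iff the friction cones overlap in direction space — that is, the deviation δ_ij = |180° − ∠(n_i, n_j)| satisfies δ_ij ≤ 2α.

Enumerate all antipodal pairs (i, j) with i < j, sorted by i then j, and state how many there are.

count = 12; pairs: (0,3), (0,4), (0,5), (0,6), (1,4), (1,5), (1,6), (1,7), (2,5), (2,6), (2,7), (3,7)

α = atan 0.7 = 34.99°;  2α = 69.98°
n_0 = (+0.5489, +0.8359)
n_1 = (-0.2631, +0.9648)
n_2 = (-0.7460, +0.6659)
n_3 = (-0.9595, -0.2817)
n_4 = (-0.3871, -0.9221)
n_5 = (+0.1424, -0.9898)
n_6 = (+0.5598, -0.8287)
n_7 = (+0.9453, -0.3262)
  (0,1): δ = 131.45°  ·
  (0,2): δ = 98.46°  ·
  (0,3): δ = 40.35°  ✓
  (0,4): δ = 10.52°  ✓
  (0,5): δ = 41.47°  ✓
  (0,6): δ = 67.33°  ✓
  (0,7): δ = 104.25°  ·
  (1,2): δ = 147.01°  ·
  (1,3): δ = 88.89°  ·
  (1,4): δ = 38.03°  ✓
  (1,5): δ = 7.07°  ✓
  (1,6): δ = 18.78°  ✓
  (1,7): δ = 55.70°  ✓
  (2,3): δ = 121.89°  ·
  (2,4): δ = 71.02°  ·
  (2,5): δ = 40.06°  ✓
  (2,6): δ = 14.21°  ✓
  (2,7): δ = 22.71°  ✓
  (3,4): δ = 129.13°  ·
  (3,5): δ = 98.18°  ·
  (3,6): δ = 72.32°  ·
  (3,7): δ = 35.40°  ✓
  (4,5): δ = 149.04°  ·
  (4,6): δ = 123.19°  ·
  (4,7): δ = 86.27°  ·
  (5,6): δ = 154.15°  ·
  (5,7): δ = 117.23°  ·
  (6,7): δ = 143.08°  ·
antipodal pairs: 12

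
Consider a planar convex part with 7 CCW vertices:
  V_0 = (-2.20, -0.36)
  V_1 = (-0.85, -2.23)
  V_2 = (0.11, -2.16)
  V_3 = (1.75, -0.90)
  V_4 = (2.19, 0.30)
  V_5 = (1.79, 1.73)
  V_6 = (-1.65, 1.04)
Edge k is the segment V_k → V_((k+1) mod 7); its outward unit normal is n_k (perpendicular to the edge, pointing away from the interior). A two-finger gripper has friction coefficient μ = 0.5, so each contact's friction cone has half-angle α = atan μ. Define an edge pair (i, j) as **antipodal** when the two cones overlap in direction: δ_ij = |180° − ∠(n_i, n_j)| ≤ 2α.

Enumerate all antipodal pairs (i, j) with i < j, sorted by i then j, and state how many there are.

count = 6; pairs: (0,4), (1,5), (2,5), (2,6), (3,6), (4,6)

α = atan 0.5 = 26.57°;  2α = 53.13°
n_0 = (-0.8108, -0.5853)
n_1 = (+0.0727, -0.9974)
n_2 = (+0.6092, -0.7930)
n_3 = (+0.9389, -0.3443)
n_4 = (+0.9630, +0.2694)
n_5 = (-0.1967, +0.9805)
n_6 = (-0.9308, +0.3657)
  (0,1): δ = 121.66°  ·
  (0,2): δ = 88.29°  ·
  (0,3): δ = 55.96°  ·
  (0,4): δ = 20.20°  ✓
  (0,5): δ = 65.52°  ·
  (0,6): δ = 122.73°  ·
  (1,2): δ = 146.64°  ·
  (1,3): δ = 114.31°  ·
  (1,4): δ = 78.54°  ·
  (1,5): δ = 7.17°  ✓
  (1,6): δ = 64.38°  ·
  (2,3): δ = 147.67°  ·
  (2,4): δ = 111.91°  ·
  (2,5): δ = 26.19°  ✓
  (2,6): δ = 31.02°  ✓
  (3,4): δ = 144.24°  ·
  (3,5): δ = 58.52°  ·
  (3,6): δ = 1.31°  ✓
  (4,5): δ = 94.29°  ·
  (4,6): δ = 37.08°  ✓
  (5,6): δ = 122.79°  ·
antipodal pairs: 6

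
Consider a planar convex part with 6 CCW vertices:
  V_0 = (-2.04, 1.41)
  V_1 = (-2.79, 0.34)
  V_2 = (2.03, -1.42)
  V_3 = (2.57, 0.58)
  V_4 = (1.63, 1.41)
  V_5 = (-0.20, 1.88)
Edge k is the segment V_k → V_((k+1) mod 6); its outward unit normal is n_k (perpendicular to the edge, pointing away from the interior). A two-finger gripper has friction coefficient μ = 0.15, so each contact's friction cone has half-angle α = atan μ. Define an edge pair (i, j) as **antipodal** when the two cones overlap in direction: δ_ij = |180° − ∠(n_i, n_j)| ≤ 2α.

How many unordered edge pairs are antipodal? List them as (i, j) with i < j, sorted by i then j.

α = atan 0.15 = 8.53°;  2α = 17.06°
n_0 = (-0.8189, +0.5740)
n_1 = (-0.3430, -0.9393)
n_2 = (+0.9654, -0.2607)
n_3 = (+0.6619, +0.7496)
n_4 = (+0.2488, +0.9686)
n_5 = (-0.2475, +0.9689)
  (0,1): δ = 75.03°  ·
  (0,2): δ = 19.92°  ·
  (0,3): δ = 83.58°  ·
  (0,4): δ = 110.62°  ·
  (0,5): δ = 139.36°  ·
  (1,2): δ = 85.05°  ·
  (1,3): δ = 21.38°  ·
  (1,4): δ = 5.66°  ✓
  (1,5): δ = 34.39°  ·
  (2,3): δ = 116.33°  ·
  (2,4): δ = 89.29°  ·
  (2,5): δ = 60.56°  ·
  (3,4): δ = 152.96°  ·
  (3,5): δ = 124.23°  ·
  (4,5): δ = 151.27°  ·
antipodal pairs: 1

count = 1; pairs: (1,4)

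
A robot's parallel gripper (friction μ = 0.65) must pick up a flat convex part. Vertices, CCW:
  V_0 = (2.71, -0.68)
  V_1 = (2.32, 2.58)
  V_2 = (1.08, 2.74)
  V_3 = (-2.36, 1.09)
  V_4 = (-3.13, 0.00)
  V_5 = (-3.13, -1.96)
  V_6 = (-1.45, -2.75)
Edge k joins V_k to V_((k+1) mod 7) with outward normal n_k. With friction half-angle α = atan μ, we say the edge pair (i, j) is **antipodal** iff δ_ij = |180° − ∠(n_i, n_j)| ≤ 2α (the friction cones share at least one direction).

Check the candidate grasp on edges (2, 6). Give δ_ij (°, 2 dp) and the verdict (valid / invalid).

δ = 0.83°, valid

α = atan 0.65 = 33.02°;  2α = 66.05°
edge 2: e_2 = (-3.44, -1.65);  n_2 = (-0.4325, +0.9016)
edge 6: e_6 = (+4.16, +2.07);  n_6 = (+0.4455, -0.8953)
∠(n_2, n_6) = 179.17°
δ = |180° − 179.17°| = 0.83°
0.83° ≤ 2α = 66.05°  →  valid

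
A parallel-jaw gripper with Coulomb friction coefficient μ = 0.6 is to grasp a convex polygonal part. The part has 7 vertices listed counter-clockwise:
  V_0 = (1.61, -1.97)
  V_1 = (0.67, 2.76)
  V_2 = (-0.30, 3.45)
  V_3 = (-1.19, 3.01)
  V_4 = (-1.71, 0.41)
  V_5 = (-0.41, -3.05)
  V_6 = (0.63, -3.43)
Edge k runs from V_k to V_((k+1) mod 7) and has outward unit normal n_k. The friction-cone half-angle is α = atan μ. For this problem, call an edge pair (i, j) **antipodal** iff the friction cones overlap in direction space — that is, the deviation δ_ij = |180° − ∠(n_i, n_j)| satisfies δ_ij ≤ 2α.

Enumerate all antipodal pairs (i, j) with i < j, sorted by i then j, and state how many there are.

α = atan 0.6 = 30.96°;  2α = 61.93°
n_0 = (+0.9808, +0.1949)
n_1 = (+0.5796, +0.8149)
n_2 = (-0.4432, +0.8964)
n_3 = (-0.9806, +0.1961)
n_4 = (-0.9361, -0.3517)
n_5 = (-0.3432, -0.9393)
n_6 = (+0.8303, -0.5573)
  (0,1): δ = 136.67°  ·
  (0,2): δ = 74.93°  ·
  (0,3): δ = 22.55°  ✓
  (0,4): δ = 9.35°  ✓
  (0,5): δ = 58.69°  ✓
  (0,6): δ = 134.89°  ·
  (1,2): δ = 118.27°  ·
  (1,3): δ = 65.88°  ·
  (1,4): δ = 33.98°  ✓
  (1,5): δ = 15.35°  ✓
  (1,6): δ = 91.55°  ·
  (2,3): δ = 127.62°  ·
  (2,4): δ = 95.71°  ·
  (2,5): δ = 46.38°  ✓
  (2,6): δ = 29.82°  ✓
  (3,4): δ = 148.10°  ·
  (3,5): δ = 98.76°  ·
  (3,6): δ = 22.56°  ✓
  (4,5): δ = 130.66°  ·
  (4,6): δ = 54.46°  ✓
  (5,6): δ = 103.80°  ·
antipodal pairs: 9

count = 9; pairs: (0,3), (0,4), (0,5), (1,4), (1,5), (2,5), (2,6), (3,6), (4,6)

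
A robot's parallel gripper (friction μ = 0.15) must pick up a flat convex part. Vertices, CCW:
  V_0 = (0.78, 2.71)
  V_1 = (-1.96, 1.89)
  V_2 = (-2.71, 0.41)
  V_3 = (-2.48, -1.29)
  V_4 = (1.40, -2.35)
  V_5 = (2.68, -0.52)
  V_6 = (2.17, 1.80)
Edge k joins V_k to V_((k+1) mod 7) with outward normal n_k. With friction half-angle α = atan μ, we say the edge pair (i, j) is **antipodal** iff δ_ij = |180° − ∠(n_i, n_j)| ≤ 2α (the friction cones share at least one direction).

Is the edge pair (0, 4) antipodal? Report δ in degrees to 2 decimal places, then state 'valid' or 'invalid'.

δ = 38.37°, invalid

α = atan 0.15 = 8.53°;  2α = 17.06°
edge 0: e_0 = (-2.74, -0.82);  n_0 = (-0.2867, +0.9580)
edge 4: e_4 = (+1.28, +1.83);  n_4 = (+0.8194, -0.5732)
∠(n_0, n_4) = 141.63°
δ = |180° − 141.63°| = 38.37°
38.37° > 2α = 17.06°  →  invalid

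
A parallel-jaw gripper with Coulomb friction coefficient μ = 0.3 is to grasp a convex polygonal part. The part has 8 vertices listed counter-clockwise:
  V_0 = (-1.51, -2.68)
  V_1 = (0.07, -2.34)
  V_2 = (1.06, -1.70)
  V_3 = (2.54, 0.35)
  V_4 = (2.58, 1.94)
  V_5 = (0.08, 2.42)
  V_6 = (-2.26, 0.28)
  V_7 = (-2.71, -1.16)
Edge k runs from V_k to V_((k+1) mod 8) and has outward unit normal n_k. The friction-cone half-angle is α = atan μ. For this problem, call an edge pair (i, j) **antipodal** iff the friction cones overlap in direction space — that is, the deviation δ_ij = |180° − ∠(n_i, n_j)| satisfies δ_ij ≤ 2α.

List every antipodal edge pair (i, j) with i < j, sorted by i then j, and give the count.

α = atan 0.3 = 16.70°;  2α = 33.40°
n_0 = (+0.2104, -0.9776)
n_1 = (+0.5429, -0.8398)
n_2 = (+0.8108, -0.5853)
n_3 = (+0.9997, -0.0251)
n_4 = (+0.1886, +0.9821)
n_5 = (-0.6749, +0.7379)
n_6 = (-0.9545, +0.2983)
n_7 = (-0.7849, -0.6196)
  (0,1): δ = 159.26°  ·
  (0,2): δ = 137.97°  ·
  (0,3): δ = 103.59°  ·
  (0,4): δ = 23.01°  ✓
  (0,5): δ = 30.30°  ✓
  (0,6): δ = 60.50°  ·
  (0,7): δ = 116.15°  ·
  (1,2): δ = 158.71°  ·
  (1,3): δ = 124.32°  ·
  (1,4): δ = 43.75°  ·
  (1,5): δ = 9.56°  ✓
  (1,6): δ = 39.76°  ·
  (1,7): δ = 95.41°  ·
  (2,3): δ = 145.61°  ·
  (2,4): δ = 65.04°  ·
  (2,5): δ = 11.73°  ✓
  (2,6): δ = 18.47°  ✓
  (2,7): δ = 74.12°  ·
  (3,4): δ = 99.43°  ·
  (3,5): δ = 46.12°  ·
  (3,6): δ = 15.91°  ✓
  (3,7): δ = 39.73°  ·
  (4,5): δ = 126.69°  ·
  (4,6): δ = 96.49°  ·
  (4,7): δ = 40.84°  ·
  (5,6): δ = 149.80°  ·
  (5,7): δ = 94.15°  ·
  (6,7): δ = 124.36°  ·
antipodal pairs: 6

count = 6; pairs: (0,4), (0,5), (1,5), (2,5), (2,6), (3,6)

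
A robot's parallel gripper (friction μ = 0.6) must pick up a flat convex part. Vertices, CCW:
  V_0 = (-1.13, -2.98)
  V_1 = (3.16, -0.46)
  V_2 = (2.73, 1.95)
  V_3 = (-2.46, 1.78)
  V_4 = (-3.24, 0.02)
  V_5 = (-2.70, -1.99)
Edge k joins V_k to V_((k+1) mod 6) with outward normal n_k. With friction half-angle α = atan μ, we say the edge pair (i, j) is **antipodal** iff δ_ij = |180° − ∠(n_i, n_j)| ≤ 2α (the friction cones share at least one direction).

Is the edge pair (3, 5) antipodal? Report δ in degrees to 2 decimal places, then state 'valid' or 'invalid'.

δ = 98.33°, invalid

α = atan 0.6 = 30.96°;  2α = 61.93°
edge 3: e_3 = (-0.78, -1.76);  n_3 = (-0.9142, +0.4052)
edge 5: e_5 = (+1.57, -0.99);  n_5 = (-0.5334, -0.8459)
∠(n_3, n_5) = 81.67°
δ = |180° − 81.67°| = 98.33°
98.33° > 2α = 61.93°  →  invalid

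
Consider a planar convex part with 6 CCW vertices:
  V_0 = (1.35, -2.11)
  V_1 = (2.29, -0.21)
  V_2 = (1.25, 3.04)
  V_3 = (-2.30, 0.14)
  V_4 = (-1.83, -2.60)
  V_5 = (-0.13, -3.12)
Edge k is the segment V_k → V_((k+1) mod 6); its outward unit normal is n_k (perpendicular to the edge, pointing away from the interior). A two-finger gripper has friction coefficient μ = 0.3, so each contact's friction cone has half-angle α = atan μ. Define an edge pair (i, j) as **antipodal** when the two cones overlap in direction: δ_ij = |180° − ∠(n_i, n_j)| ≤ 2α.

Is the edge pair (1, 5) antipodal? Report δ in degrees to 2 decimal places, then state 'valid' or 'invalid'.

α = atan 0.3 = 16.70°;  2α = 33.40°
edge 1: e_1 = (-1.04, +3.25);  n_1 = (+0.9524, +0.3048)
edge 5: e_5 = (+1.48, +1.01);  n_5 = (+0.5637, -0.8260)
∠(n_1, n_5) = 73.43°
δ = |180° − 73.43°| = 106.57°
106.57° > 2α = 33.40°  →  invalid

δ = 106.57°, invalid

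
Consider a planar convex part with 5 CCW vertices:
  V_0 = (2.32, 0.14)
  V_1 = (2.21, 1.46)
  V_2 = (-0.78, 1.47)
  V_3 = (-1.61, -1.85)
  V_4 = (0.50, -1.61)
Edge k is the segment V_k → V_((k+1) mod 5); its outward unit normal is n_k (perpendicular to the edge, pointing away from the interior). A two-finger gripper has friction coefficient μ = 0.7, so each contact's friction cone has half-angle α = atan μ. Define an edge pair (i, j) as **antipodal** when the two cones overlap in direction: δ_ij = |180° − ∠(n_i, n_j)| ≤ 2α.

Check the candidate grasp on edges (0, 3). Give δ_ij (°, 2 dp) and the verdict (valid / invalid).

δ = 91.73°, invalid

α = atan 0.7 = 34.99°;  2α = 69.98°
edge 0: e_0 = (-0.11, +1.32);  n_0 = (+0.9965, +0.0830)
edge 3: e_3 = (+2.11, +0.24);  n_3 = (+0.1130, -0.9936)
∠(n_0, n_3) = 88.27°
δ = |180° − 88.27°| = 91.73°
91.73° > 2α = 69.98°  →  invalid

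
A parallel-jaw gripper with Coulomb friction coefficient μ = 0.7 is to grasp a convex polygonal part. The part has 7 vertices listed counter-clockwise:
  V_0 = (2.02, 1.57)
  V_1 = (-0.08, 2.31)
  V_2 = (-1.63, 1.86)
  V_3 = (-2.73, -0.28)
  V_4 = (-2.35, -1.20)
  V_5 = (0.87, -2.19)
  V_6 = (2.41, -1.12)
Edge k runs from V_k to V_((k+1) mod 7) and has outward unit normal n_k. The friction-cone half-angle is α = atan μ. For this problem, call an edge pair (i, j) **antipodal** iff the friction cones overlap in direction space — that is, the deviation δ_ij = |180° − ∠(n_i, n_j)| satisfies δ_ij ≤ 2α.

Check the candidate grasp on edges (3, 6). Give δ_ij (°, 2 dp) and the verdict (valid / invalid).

α = atan 0.7 = 34.99°;  2α = 69.98°
edge 3: e_3 = (+0.38, -0.92);  n_3 = (-0.9243, -0.3818)
edge 6: e_6 = (-0.39, +2.69);  n_6 = (+0.9897, +0.1435)
∠(n_3, n_6) = 165.81°
δ = |180° − 165.81°| = 14.19°
14.19° ≤ 2α = 69.98°  →  valid

δ = 14.19°, valid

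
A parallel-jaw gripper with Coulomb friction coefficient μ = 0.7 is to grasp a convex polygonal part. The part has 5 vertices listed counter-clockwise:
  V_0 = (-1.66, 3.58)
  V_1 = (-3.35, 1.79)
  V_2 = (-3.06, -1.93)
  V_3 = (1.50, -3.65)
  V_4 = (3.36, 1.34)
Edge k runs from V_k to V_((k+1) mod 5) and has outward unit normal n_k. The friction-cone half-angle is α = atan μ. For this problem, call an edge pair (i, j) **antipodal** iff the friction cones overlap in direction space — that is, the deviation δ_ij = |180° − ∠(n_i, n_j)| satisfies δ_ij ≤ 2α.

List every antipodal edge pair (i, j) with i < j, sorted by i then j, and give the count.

α = atan 0.7 = 34.99°;  2α = 69.98°
n_0 = (-0.7271, +0.6865)
n_1 = (-0.9970, -0.0777)
n_2 = (-0.3529, -0.9357)
n_3 = (+0.9370, -0.3493)
n_4 = (+0.4075, +0.9132)
  (0,1): δ = 132.19°  ·
  (0,2): δ = 67.31°  ✓
  (0,3): δ = 22.91°  ✓
  (0,4): δ = 109.31°  ·
  (1,2): δ = 115.12°  ·
  (1,3): δ = 24.90°  ✓
  (1,4): δ = 61.50°  ✓
  (2,3): δ = 89.78°  ·
  (2,4): δ = 3.38°  ✓
  (3,4): δ = 93.60°  ·
antipodal pairs: 5

count = 5; pairs: (0,2), (0,3), (1,3), (1,4), (2,4)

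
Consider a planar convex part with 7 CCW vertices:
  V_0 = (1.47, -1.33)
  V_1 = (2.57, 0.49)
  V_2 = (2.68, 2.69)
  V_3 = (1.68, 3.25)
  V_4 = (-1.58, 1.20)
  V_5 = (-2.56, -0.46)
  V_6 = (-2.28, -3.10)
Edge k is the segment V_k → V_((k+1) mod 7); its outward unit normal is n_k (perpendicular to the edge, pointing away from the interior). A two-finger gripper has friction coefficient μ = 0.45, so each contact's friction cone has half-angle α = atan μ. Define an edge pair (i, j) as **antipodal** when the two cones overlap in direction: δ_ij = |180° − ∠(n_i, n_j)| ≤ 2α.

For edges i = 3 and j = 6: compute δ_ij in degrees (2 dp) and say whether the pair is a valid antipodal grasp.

δ = 6.90°, valid

α = atan 0.45 = 24.23°;  2α = 48.46°
edge 3: e_3 = (-3.26, -2.05);  n_3 = (-0.5323, +0.8465)
edge 6: e_6 = (+3.75, +1.77);  n_6 = (+0.4268, -0.9043)
∠(n_3, n_6) = 173.10°
δ = |180° − 173.10°| = 6.90°
6.90° ≤ 2α = 48.46°  →  valid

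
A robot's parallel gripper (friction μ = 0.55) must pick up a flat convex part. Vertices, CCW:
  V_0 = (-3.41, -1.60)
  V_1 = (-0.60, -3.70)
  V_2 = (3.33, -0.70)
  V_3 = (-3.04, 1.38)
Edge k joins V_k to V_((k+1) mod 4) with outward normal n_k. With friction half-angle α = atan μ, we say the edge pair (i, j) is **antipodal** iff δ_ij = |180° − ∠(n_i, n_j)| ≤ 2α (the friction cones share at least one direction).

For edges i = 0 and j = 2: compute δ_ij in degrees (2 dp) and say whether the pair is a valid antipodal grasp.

α = atan 0.55 = 28.81°;  2α = 57.62°
edge 0: e_0 = (+2.81, -2.10);  n_0 = (-0.5986, -0.8010)
edge 2: e_2 = (-6.37, +2.08);  n_2 = (+0.3104, +0.9506)
∠(n_0, n_2) = 161.31°
δ = |180° − 161.31°| = 18.69°
18.69° ≤ 2α = 57.62°  →  valid

δ = 18.69°, valid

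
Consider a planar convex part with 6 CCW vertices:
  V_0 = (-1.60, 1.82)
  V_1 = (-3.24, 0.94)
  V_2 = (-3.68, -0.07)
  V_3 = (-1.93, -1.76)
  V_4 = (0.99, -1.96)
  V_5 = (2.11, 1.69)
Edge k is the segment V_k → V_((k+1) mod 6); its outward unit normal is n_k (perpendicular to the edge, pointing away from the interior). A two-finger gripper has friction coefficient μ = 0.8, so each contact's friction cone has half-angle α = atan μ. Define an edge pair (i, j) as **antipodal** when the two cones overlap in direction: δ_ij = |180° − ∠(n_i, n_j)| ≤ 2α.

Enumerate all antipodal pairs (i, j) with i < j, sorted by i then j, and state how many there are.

α = atan 0.8 = 38.66°;  2α = 77.32°
n_0 = (-0.4728, +0.8812)
n_1 = (-0.9168, +0.3994)
n_2 = (-0.6947, -0.7193)
n_3 = (-0.0683, -0.9977)
n_4 = (+0.9560, -0.2933)
n_5 = (+0.0350, +0.9994)
  (0,1): δ = 141.76°  ·
  (0,2): δ = 72.22°  ✓
  (0,3): δ = 32.14°  ✓
  (0,4): δ = 44.72°  ✓
  (0,5): δ = 149.78°  ·
  (1,2): δ = 110.46°  ·
  (1,3): δ = 70.38°  ✓
  (1,4): δ = 6.48°  ✓
  (1,5): δ = 111.53°  ·
  (2,3): δ = 139.92°  ·
  (2,4): δ = 63.06°  ✓
  (2,5): δ = 41.99°  ✓
  (3,4): δ = 103.14°  ·
  (3,5): δ = 1.91°  ✓
  (4,5): δ = 74.95°  ✓
antipodal pairs: 9

count = 9; pairs: (0,2), (0,3), (0,4), (1,3), (1,4), (2,4), (2,5), (3,5), (4,5)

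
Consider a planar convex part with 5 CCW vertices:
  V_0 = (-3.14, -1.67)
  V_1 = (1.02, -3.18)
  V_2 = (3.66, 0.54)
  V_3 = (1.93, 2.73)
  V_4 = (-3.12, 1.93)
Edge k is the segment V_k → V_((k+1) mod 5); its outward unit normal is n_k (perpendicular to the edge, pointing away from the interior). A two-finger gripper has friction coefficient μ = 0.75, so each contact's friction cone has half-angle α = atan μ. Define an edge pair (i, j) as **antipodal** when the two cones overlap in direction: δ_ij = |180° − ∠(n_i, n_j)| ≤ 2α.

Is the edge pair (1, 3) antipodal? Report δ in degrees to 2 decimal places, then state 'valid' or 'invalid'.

δ = 45.64°, valid

α = atan 0.75 = 36.87°;  2α = 73.74°
edge 1: e_1 = (+2.64, +3.72);  n_1 = (+0.8155, -0.5787)
edge 3: e_3 = (-5.05, -0.80);  n_3 = (-0.1565, +0.9877)
∠(n_1, n_3) = 134.36°
δ = |180° − 134.36°| = 45.64°
45.64° ≤ 2α = 73.74°  →  valid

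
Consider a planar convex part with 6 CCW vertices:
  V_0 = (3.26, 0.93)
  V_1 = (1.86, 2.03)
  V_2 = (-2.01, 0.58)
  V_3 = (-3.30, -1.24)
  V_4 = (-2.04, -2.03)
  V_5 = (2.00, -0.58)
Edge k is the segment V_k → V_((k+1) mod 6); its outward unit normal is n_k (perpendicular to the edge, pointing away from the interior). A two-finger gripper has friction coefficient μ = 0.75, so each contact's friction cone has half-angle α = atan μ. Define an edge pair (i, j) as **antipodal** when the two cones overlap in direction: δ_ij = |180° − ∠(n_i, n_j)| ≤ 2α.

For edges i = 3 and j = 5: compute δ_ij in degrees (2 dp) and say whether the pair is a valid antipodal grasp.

α = atan 0.75 = 36.87°;  2α = 73.74°
edge 3: e_3 = (+1.26, -0.79);  n_3 = (-0.5312, -0.8472)
edge 5: e_5 = (+1.26, +1.51);  n_5 = (+0.7678, -0.6407)
∠(n_3, n_5) = 82.24°
δ = |180° − 82.24°| = 97.76°
97.76° > 2α = 73.74°  →  invalid

δ = 97.76°, invalid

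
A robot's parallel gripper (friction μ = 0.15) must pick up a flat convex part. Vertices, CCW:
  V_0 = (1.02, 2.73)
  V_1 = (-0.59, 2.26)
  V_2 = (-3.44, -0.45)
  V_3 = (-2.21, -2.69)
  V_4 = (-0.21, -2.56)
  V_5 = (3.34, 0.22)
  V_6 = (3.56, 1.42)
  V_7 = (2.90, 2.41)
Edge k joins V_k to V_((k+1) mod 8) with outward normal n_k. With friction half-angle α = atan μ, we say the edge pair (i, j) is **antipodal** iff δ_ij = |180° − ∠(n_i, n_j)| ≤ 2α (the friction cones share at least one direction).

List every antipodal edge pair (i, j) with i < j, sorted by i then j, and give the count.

count = 4; pairs: (0,3), (1,4), (2,6), (3,7)

α = atan 0.15 = 8.53°;  2α = 17.06°
n_0 = (-0.2802, +0.9599)
n_1 = (-0.6891, +0.7247)
n_2 = (-0.8765, -0.4813)
n_3 = (+0.0649, -0.9979)
n_4 = (+0.6165, -0.7873)
n_5 = (+0.9836, -0.1803)
n_6 = (+0.8321, +0.5547)
n_7 = (+0.1678, +0.9858)
  (0,1): δ = 152.72°  ·
  (0,2): δ = 77.50°  ·
  (0,3): δ = 12.55°  ✓
  (0,4): δ = 21.79°  ·
  (0,5): δ = 63.34°  ·
  (0,6): δ = 107.42°  ·
  (0,7): δ = 154.07°  ·
  (1,2): δ = 104.79°  ·
  (1,3): δ = 39.84°  ·
  (1,4): δ = 5.49°  ✓
  (1,5): δ = 36.05°  ·
  (1,6): δ = 80.13°  ·
  (1,7): δ = 126.78°  ·
  (2,3): δ = 115.05°  ·
  (2,4): δ = 80.71°  ·
  (2,5): δ = 39.16°  ·
  (2,6): δ = 4.92°  ✓
  (2,7): δ = 51.57°  ·
  (3,4): δ = 145.65°  ·
  (3,5): δ = 104.11°  ·
  (3,6): δ = 60.03°  ·
  (3,7): δ = 13.38°  ✓
  (4,5): δ = 138.45°  ·
  (4,6): δ = 94.37°  ·
  (4,7): δ = 47.72°  ·
  (5,6): δ = 135.92°  ·
  (5,7): δ = 89.27°  ·
  (6,7): δ = 133.35°  ·
antipodal pairs: 4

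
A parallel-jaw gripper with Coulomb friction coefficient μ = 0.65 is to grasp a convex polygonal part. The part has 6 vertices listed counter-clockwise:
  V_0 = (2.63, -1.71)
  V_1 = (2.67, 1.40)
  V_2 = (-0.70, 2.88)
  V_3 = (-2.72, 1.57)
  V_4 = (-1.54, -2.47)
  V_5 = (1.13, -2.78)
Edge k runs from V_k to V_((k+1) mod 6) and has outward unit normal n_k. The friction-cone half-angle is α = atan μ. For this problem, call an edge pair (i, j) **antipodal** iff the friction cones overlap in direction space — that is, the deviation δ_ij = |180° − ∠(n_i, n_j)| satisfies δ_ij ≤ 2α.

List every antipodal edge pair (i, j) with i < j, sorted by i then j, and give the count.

α = atan 0.65 = 33.02°;  2α = 66.05°
n_0 = (+0.9999, -0.0129)
n_1 = (+0.4021, +0.9156)
n_2 = (-0.5441, +0.8390)
n_3 = (-0.9599, -0.2804)
n_4 = (-0.1153, -0.9933)
n_5 = (+0.5807, -0.8141)
  (0,1): δ = 112.97°  ·
  (0,2): δ = 56.30°  ✓
  (0,3): δ = 17.02°  ✓
  (0,4): δ = 84.11°  ·
  (0,5): δ = 126.24°  ·
  (1,2): δ = 123.33°  ·
  (1,3): δ = 50.01°  ✓
  (1,4): δ = 17.09°  ✓
  (1,5): δ = 59.21°  ✓
  (2,3): δ = 106.68°  ·
  (2,4): δ = 39.59°  ✓
  (2,5): δ = 2.54°  ✓
  (3,4): δ = 112.90°  ·
  (3,5): δ = 70.78°  ·
  (4,5): δ = 137.88°  ·
antipodal pairs: 7

count = 7; pairs: (0,2), (0,3), (1,3), (1,4), (1,5), (2,4), (2,5)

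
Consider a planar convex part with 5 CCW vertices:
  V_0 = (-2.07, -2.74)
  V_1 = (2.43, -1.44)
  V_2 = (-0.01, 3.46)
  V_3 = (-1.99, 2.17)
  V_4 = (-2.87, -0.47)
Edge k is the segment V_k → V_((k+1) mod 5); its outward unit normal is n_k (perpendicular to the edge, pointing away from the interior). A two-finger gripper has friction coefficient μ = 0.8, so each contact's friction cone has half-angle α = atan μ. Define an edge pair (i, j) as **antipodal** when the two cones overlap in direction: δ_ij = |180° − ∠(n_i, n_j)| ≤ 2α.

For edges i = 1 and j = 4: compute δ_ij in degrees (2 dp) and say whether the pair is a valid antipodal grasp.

α = atan 0.8 = 38.66°;  2α = 77.32°
edge 1: e_1 = (-2.44, +4.90);  n_1 = (+0.8952, +0.4458)
edge 4: e_4 = (+0.80, -2.27);  n_4 = (-0.9431, -0.3324)
∠(n_1, n_4) = 172.94°
δ = |180° − 172.94°| = 7.06°
7.06° ≤ 2α = 77.32°  →  valid

δ = 7.06°, valid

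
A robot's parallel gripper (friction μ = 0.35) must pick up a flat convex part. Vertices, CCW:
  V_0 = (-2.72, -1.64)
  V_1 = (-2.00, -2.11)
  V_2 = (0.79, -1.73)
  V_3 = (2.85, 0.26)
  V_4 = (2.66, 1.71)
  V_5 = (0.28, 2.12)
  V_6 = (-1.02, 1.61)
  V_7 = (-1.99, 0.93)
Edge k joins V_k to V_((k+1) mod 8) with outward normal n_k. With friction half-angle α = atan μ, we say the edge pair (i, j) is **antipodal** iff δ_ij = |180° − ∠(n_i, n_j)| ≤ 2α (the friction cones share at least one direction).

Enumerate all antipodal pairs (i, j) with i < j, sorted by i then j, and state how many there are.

count = 8; pairs: (0,4), (1,4), (1,5), (1,6), (2,5), (2,6), (2,7), (3,7)

α = atan 0.35 = 19.29°;  2α = 38.58°
n_0 = (-0.5466, -0.8374)
n_1 = (+0.1350, -0.9909)
n_2 = (+0.6948, -0.7192)
n_3 = (+0.9915, +0.1299)
n_4 = (+0.1698, +0.9855)
n_5 = (-0.3652, +0.9309)
n_6 = (-0.5740, +0.8188)
n_7 = (-0.9619, +0.2732)
  (0,1): δ = 139.11°  ·
  (0,2): δ = 102.85°  ·
  (0,3): δ = 49.40°  ·
  (0,4): δ = 23.36°  ✓
  (0,5): δ = 54.56°  ·
  (0,6): δ = 68.17°  ·
  (0,7): δ = 107.28°  ·
  (1,2): δ = 143.75°  ·
  (1,3): δ = 90.29°  ·
  (1,4): δ = 17.53°  ✓
  (1,5): δ = 13.66°  ✓
  (1,6): δ = 27.28°  ✓
  (1,7): δ = 66.39°  ·
  (2,3): δ = 126.54°  ·
  (2,4): δ = 53.78°  ·
  (2,5): δ = 22.59°  ✓
  (2,6): δ = 8.98°  ✓
  (2,7): δ = 30.13°  ✓
  (3,4): δ = 107.24°  ·
  (3,5): δ = 76.04°  ·
  (3,6): δ = 62.43°  ·
  (3,7): δ = 23.32°  ✓
  (4,5): δ = 148.81°  ·
  (4,6): δ = 135.19°  ·
  (4,7): δ = 96.08°  ·
  (5,6): δ = 166.39°  ·
  (5,7): δ = 127.28°  ·
  (6,7): δ = 140.89°  ·
antipodal pairs: 8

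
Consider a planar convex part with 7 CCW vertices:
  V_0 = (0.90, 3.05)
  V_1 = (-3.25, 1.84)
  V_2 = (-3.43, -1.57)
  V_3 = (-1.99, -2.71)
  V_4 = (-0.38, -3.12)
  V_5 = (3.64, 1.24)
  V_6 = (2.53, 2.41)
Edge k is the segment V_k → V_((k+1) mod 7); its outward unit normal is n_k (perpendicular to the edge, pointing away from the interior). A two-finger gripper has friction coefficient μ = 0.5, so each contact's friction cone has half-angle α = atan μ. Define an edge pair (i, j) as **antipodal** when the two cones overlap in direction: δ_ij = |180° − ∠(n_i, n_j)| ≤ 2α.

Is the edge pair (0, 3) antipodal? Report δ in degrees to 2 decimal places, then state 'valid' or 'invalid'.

δ = 30.54°, valid

α = atan 0.5 = 26.57°;  2α = 53.13°
edge 0: e_0 = (-4.15, -1.21);  n_0 = (-0.2799, +0.9600)
edge 3: e_3 = (+1.61, -0.41);  n_3 = (-0.2468, -0.9691)
∠(n_0, n_3) = 149.46°
δ = |180° − 149.46°| = 30.54°
30.54° ≤ 2α = 53.13°  →  valid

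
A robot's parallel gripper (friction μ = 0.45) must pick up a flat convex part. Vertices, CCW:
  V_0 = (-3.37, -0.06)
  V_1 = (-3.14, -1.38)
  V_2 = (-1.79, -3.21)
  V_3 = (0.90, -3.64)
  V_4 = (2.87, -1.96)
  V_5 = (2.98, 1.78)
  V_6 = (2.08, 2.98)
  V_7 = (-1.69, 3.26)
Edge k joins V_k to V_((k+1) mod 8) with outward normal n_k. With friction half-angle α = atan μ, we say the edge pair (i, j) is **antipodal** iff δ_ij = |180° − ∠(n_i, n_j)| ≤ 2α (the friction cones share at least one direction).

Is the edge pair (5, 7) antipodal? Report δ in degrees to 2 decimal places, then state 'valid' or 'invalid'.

δ = 63.71°, invalid

α = atan 0.45 = 24.23°;  2α = 48.46°
edge 5: e_5 = (-0.90, +1.20);  n_5 = (+0.8000, +0.6000)
edge 7: e_7 = (-1.68, -3.32);  n_7 = (-0.8923, +0.4515)
∠(n_5, n_7) = 116.29°
δ = |180° − 116.29°| = 63.71°
63.71° > 2α = 48.46°  →  invalid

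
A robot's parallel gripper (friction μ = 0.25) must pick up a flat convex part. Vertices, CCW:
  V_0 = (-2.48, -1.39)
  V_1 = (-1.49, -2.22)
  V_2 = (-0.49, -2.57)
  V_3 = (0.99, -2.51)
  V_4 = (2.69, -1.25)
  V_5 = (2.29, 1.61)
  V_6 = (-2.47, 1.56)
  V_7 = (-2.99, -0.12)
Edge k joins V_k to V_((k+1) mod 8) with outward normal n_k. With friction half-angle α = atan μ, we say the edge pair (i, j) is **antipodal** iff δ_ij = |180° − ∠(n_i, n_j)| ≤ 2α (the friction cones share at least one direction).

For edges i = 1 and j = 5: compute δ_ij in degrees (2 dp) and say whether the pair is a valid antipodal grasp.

δ = 19.89°, valid

α = atan 0.25 = 14.04°;  2α = 28.07°
edge 1: e_1 = (+1.00, -0.35);  n_1 = (-0.3304, -0.9439)
edge 5: e_5 = (-4.76, -0.05);  n_5 = (-0.0105, +0.9999)
∠(n_1, n_5) = 160.11°
δ = |180° − 160.11°| = 19.89°
19.89° ≤ 2α = 28.07°  →  valid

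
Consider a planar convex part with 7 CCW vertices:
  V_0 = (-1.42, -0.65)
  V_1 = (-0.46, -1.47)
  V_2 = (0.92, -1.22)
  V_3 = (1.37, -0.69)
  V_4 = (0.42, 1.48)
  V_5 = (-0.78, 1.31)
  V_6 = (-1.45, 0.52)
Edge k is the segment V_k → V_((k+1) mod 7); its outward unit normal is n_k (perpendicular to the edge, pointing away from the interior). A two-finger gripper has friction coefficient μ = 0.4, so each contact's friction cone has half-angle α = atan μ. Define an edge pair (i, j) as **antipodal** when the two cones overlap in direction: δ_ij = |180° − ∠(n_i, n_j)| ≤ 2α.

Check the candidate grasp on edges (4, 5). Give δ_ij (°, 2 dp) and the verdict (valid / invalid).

α = atan 0.4 = 21.80°;  2α = 43.60°
edge 4: e_4 = (-1.20, -0.17);  n_4 = (-0.1403, +0.9901)
edge 5: e_5 = (-0.67, -0.79);  n_5 = (-0.7627, +0.6468)
∠(n_4, n_5) = 41.64°
δ = |180° − 41.64°| = 138.36°
138.36° > 2α = 43.60°  →  invalid

δ = 138.36°, invalid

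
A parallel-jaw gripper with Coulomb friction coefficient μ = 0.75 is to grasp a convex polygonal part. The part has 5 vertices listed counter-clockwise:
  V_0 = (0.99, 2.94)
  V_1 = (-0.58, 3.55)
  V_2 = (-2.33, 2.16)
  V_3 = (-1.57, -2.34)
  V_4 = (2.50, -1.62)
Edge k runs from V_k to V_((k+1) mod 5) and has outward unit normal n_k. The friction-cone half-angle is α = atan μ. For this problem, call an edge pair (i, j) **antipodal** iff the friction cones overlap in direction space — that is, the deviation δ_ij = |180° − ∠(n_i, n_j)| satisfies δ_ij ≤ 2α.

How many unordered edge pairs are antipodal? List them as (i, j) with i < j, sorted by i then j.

count = 5; pairs: (0,2), (0,3), (1,3), (1,4), (2,4)

α = atan 0.75 = 36.87°;  2α = 73.74°
n_0 = (+0.3622, +0.9321)
n_1 = (-0.6220, +0.7830)
n_2 = (-0.9860, -0.1665)
n_3 = (+0.1742, -0.9847)
n_4 = (+0.9493, +0.3144)
  (0,1): δ = 120.31°  ·
  (0,2): δ = 59.18°  ✓
  (0,3): δ = 31.26°  ✓
  (0,4): δ = 129.55°  ·
  (1,2): δ = 118.87°  ·
  (1,3): δ = 28.43°  ✓
  (1,4): δ = 69.86°  ✓
  (2,3): δ = 89.55°  ·
  (2,4): δ = 8.74°  ✓
  (3,4): δ = 81.71°  ·
antipodal pairs: 5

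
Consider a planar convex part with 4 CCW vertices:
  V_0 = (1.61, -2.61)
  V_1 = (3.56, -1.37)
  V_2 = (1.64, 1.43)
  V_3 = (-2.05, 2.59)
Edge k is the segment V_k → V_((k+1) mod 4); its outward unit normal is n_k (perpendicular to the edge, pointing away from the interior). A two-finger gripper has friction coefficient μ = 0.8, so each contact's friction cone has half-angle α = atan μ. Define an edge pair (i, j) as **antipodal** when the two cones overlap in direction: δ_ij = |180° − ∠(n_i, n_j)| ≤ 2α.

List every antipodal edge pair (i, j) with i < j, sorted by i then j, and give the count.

α = atan 0.8 = 38.66°;  2α = 77.32°
n_0 = (+0.5366, -0.8438)
n_1 = (+0.8247, +0.5655)
n_2 = (+0.2999, +0.9540)
n_3 = (-0.8178, -0.5756)
  (0,1): δ = 88.01°  ·
  (0,2): δ = 49.90°  ✓
  (0,3): δ = 92.69°  ·
  (1,2): δ = 141.89°  ·
  (1,3): δ = 0.70°  ✓
  (2,3): δ = 37.41°  ✓
antipodal pairs: 3

count = 3; pairs: (0,2), (1,3), (2,3)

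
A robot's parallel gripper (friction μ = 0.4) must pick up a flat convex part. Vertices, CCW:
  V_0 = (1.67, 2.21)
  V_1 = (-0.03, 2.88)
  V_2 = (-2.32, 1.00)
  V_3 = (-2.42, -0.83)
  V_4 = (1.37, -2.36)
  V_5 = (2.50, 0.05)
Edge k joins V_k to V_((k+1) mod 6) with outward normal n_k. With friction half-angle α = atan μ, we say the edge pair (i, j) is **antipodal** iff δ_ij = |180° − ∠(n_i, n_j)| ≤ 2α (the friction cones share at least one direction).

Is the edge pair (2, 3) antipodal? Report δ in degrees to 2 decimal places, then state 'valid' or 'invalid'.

δ = 108.86°, invalid

α = atan 0.4 = 21.80°;  2α = 43.60°
edge 2: e_2 = (-0.10, -1.83);  n_2 = (-0.9985, +0.0546)
edge 3: e_3 = (+3.79, -1.53);  n_3 = (-0.3743, -0.9273)
∠(n_2, n_3) = 71.14°
δ = |180° − 71.14°| = 108.86°
108.86° > 2α = 43.60°  →  invalid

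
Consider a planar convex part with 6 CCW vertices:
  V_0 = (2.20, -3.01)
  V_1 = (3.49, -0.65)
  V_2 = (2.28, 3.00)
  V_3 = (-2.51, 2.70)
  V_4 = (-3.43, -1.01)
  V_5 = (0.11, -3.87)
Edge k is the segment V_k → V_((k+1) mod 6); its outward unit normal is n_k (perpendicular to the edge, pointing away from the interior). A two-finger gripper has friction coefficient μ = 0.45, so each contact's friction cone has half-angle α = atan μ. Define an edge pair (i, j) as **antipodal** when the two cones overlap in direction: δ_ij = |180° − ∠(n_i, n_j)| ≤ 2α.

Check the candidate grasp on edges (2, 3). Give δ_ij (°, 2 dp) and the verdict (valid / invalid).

α = atan 0.45 = 24.23°;  2α = 48.46°
edge 2: e_2 = (-4.79, -0.30);  n_2 = (-0.0625, +0.9980)
edge 3: e_3 = (-0.92, -3.71);  n_3 = (-0.9706, +0.2407)
∠(n_2, n_3) = 72.49°
δ = |180° − 72.49°| = 107.51°
107.51° > 2α = 48.46°  →  invalid

δ = 107.51°, invalid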